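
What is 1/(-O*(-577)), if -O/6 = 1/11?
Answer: -11/3462 ≈ -0.0031774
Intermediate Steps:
O = -6/11 ≈ -0.54545
1/(-O*(-577)) = 1/(-(-6)*(-577)/11) = 1/(-1*3462/11) = 1/(-3462/11) = -11/3462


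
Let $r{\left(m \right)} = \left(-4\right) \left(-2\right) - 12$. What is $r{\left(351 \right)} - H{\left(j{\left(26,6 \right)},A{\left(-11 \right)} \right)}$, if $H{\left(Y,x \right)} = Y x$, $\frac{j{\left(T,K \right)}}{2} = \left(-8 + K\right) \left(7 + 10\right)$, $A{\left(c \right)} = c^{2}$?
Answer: $8224$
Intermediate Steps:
$j{\left(T,K \right)} = -272 + 34 K$ ($j{\left(T,K \right)} = 2 \left(-8 + K\right) \left(7 + 10\right) = 2 \left(-8 + K\right) 17 = 2 \left(-136 + 17 K\right) = -272 + 34 K$)
$r{\left(m \right)} = -4$ ($r{\left(m \right)} = 8 - 12 = -4$)
$r{\left(351 \right)} - H{\left(j{\left(26,6 \right)},A{\left(-11 \right)} \right)} = -4 - \left(-272 + 34 \cdot 6\right) \left(-11\right)^{2} = -4 - \left(-272 + 204\right) 121 = -4 - \left(-68\right) 121 = -4 - -8228 = -4 + 8228 = 8224$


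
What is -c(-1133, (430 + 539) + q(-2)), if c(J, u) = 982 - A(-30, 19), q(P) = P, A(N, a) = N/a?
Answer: -18688/19 ≈ -983.58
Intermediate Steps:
c(J, u) = 18688/19 (c(J, u) = 982 - (-30)/19 = 982 - 1*(-30/19) = 982 + 30/19 = 18688/19)
-c(-1133, (430 + 539) + q(-2)) = -1*18688/19 = -18688/19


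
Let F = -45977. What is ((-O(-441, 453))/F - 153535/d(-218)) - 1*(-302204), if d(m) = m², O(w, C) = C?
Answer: 660312010979069/2185010948 ≈ 3.0220e+5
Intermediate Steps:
((-O(-441, 453))/F - 153535/d(-218)) - 1*(-302204) = (-1*453/(-45977) - 153535/((-218)²)) - 1*(-302204) = (-453*(-1/45977) - 153535/47524) + 302204 = (453/45977 - 153535*1/47524) + 302204 = (453/45977 - 153535/47524) + 302204 = -7037550323/2185010948 + 302204 = 660312010979069/2185010948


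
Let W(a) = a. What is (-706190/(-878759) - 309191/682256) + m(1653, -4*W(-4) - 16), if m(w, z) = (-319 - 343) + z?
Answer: -396684455410577/599538600304 ≈ -661.65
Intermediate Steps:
m(w, z) = -662 + z
(-706190/(-878759) - 309191/682256) + m(1653, -4*W(-4) - 16) = (-706190/(-878759) - 309191/682256) + (-662 + (-4*(-4) - 16)) = (-706190*(-1/878759) - 309191*1/682256) + (-662 + (16 - 16)) = (706190/878759 - 309191/682256) + (-662 + 0) = 210097990671/599538600304 - 662 = -396684455410577/599538600304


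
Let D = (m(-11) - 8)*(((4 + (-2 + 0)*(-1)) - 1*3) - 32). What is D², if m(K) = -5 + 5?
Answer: 53824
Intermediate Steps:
m(K) = 0
D = 232 (D = (0 - 8)*(((4 + (-2 + 0)*(-1)) - 1*3) - 32) = -8*(((4 - 2*(-1)) - 3) - 32) = -8*(((4 + 2) - 3) - 32) = -8*((6 - 3) - 32) = -8*(3 - 32) = -8*(-29) = 232)
D² = 232² = 53824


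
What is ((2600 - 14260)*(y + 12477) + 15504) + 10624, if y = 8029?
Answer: -239073832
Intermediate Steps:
((2600 - 14260)*(y + 12477) + 15504) + 10624 = ((2600 - 14260)*(8029 + 12477) + 15504) + 10624 = (-11660*20506 + 15504) + 10624 = (-239099960 + 15504) + 10624 = -239084456 + 10624 = -239073832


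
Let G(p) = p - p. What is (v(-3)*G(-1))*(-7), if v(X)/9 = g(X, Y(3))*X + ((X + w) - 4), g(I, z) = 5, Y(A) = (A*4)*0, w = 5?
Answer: 0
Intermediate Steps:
Y(A) = 0 (Y(A) = (4*A)*0 = 0)
v(X) = 9 + 54*X (v(X) = 9*(5*X + ((X + 5) - 4)) = 9*(5*X + ((5 + X) - 4)) = 9*(5*X + (1 + X)) = 9*(1 + 6*X) = 9 + 54*X)
G(p) = 0
(v(-3)*G(-1))*(-7) = ((9 + 54*(-3))*0)*(-7) = ((9 - 162)*0)*(-7) = -153*0*(-7) = 0*(-7) = 0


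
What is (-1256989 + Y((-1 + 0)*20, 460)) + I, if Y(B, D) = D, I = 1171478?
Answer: -85051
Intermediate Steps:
(-1256989 + Y((-1 + 0)*20, 460)) + I = (-1256989 + 460) + 1171478 = -1256529 + 1171478 = -85051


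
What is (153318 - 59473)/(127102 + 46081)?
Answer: 93845/173183 ≈ 0.54188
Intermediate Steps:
(153318 - 59473)/(127102 + 46081) = 93845/173183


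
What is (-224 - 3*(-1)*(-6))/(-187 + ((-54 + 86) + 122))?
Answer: 22/3 ≈ 7.3333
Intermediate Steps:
(-224 - 3*(-1)*(-6))/(-187 + ((-54 + 86) + 122)) = (-224 + 3*(-6))/(-187 + (32 + 122)) = (-224 - 18)/(-187 + 154) = -242/(-33) = -242*(-1/33) = 22/3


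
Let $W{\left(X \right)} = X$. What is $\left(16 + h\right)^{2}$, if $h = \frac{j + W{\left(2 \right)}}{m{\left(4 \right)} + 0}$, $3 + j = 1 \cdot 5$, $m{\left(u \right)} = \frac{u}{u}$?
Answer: $400$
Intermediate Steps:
$m{\left(u \right)} = 1$
$j = 2$ ($j = -3 + 1 \cdot 5 = -3 + 5 = 2$)
$h = 4$ ($h = \frac{2 + 2}{1 + 0} = \frac{4}{1} = 4 \cdot 1 = 4$)
$\left(16 + h\right)^{2} = \left(16 + 4\right)^{2} = 20^{2} = 400$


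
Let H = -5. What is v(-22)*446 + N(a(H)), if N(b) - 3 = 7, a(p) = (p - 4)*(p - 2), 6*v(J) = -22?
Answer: -4876/3 ≈ -1625.3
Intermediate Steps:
v(J) = -11/3 (v(J) = (⅙)*(-22) = -11/3)
a(p) = (-4 + p)*(-2 + p)
N(b) = 10 (N(b) = 3 + 7 = 10)
v(-22)*446 + N(a(H)) = -11/3*446 + 10 = -4906/3 + 10 = -4876/3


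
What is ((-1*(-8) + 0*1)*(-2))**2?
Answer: 256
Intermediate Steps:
((-1*(-8) + 0*1)*(-2))**2 = ((8 + 0)*(-2))**2 = (8*(-2))**2 = (-16)**2 = 256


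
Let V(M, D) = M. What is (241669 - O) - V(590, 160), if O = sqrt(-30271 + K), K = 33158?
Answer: 241079 - sqrt(2887) ≈ 2.4103e+5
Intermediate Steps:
O = sqrt(2887) (O = sqrt(-30271 + 33158) = sqrt(2887) ≈ 53.731)
(241669 - O) - V(590, 160) = (241669 - sqrt(2887)) - 1*590 = (241669 - sqrt(2887)) - 590 = 241079 - sqrt(2887)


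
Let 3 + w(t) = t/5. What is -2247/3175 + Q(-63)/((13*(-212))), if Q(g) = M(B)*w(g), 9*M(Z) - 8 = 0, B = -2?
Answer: -354733/504825 ≈ -0.70269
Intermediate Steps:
M(Z) = 8/9 (M(Z) = 8/9 + (⅑)*0 = 8/9 + 0 = 8/9)
w(t) = -3 + t/5
Q(g) = -8/3 + 8*g/45 (Q(g) = 8*(-3 + g/5)/9 = -8/3 + 8*g/45)
-2247/3175 + Q(-63)/((13*(-212))) = -2247/3175 + (-8/3 + (8/45)*(-63))/((13*(-212))) = -2247*1/3175 + (-8/3 - 56/5)/(-2756) = -2247/3175 - 208/15*(-1/2756) = -2247/3175 + 4/795 = -354733/504825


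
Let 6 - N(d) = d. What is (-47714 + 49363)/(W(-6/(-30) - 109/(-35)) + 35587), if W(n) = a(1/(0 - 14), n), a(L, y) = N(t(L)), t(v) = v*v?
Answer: 323204/6976227 ≈ 0.046329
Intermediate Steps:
t(v) = v**2
N(d) = 6 - d
a(L, y) = 6 - L**2
W(n) = 1175/196 (W(n) = 6 - (1/(0 - 14))**2 = 6 - (1/(-14))**2 = 6 - (-1/14)**2 = 6 - 1*1/196 = 6 - 1/196 = 1175/196)
(-47714 + 49363)/(W(-6/(-30) - 109/(-35)) + 35587) = (-47714 + 49363)/(1175/196 + 35587) = 1649/(6976227/196) = 1649*(196/6976227) = 323204/6976227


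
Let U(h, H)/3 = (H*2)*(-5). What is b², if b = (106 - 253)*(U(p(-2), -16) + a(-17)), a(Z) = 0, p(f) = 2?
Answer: 4978713600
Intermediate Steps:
U(h, H) = -30*H (U(h, H) = 3*((H*2)*(-5)) = 3*((2*H)*(-5)) = 3*(-10*H) = -30*H)
b = -70560 (b = (106 - 253)*(-30*(-16) + 0) = -147*(480 + 0) = -147*480 = -70560)
b² = (-70560)² = 4978713600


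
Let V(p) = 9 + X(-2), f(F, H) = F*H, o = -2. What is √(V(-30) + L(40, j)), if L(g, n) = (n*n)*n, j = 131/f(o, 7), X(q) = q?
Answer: I*√31204362/196 ≈ 28.5*I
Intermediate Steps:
j = -131/14 (j = 131/((-2*7)) = 131/(-14) = 131*(-1/14) = -131/14 ≈ -9.3571)
L(g, n) = n³ (L(g, n) = n²*n = n³)
V(p) = 7 (V(p) = 9 - 2 = 7)
√(V(-30) + L(40, j)) = √(7 + (-131/14)³) = √(7 - 2248091/2744) = √(-2228883/2744) = I*√31204362/196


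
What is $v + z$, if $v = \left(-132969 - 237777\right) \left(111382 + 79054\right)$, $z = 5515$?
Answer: $-70603379741$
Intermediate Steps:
$v = -70603385256$ ($v = \left(-370746\right) 190436 = -70603385256$)
$v + z = -70603385256 + 5515 = -70603379741$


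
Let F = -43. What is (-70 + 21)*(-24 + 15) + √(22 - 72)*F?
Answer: 441 - 215*I*√2 ≈ 441.0 - 304.06*I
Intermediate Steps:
(-70 + 21)*(-24 + 15) + √(22 - 72)*F = (-70 + 21)*(-24 + 15) + √(22 - 72)*(-43) = -49*(-9) + √(-50)*(-43) = 441 + (5*I*√2)*(-43) = 441 - 215*I*√2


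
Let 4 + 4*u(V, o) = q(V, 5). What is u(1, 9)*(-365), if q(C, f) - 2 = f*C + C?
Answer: -365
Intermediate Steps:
q(C, f) = 2 + C + C*f (q(C, f) = 2 + (f*C + C) = 2 + (C*f + C) = 2 + (C + C*f) = 2 + C + C*f)
u(V, o) = -½ + 3*V/2 (u(V, o) = -1 + (2 + V + V*5)/4 = -1 + (2 + V + 5*V)/4 = -1 + (2 + 6*V)/4 = -1 + (½ + 3*V/2) = -½ + 3*V/2)
u(1, 9)*(-365) = (-½ + (3/2)*1)*(-365) = (-½ + 3/2)*(-365) = 1*(-365) = -365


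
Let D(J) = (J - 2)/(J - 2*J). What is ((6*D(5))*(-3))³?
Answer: 157464/125 ≈ 1259.7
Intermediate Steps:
D(J) = -(-2 + J)/J (D(J) = (-2 + J)/((-J)) = (-2 + J)*(-1/J) = -(-2 + J)/J)
((6*D(5))*(-3))³ = ((6*((2 - 1*5)/5))*(-3))³ = ((6*((2 - 5)/5))*(-3))³ = ((6*((⅕)*(-3)))*(-3))³ = ((6*(-⅗))*(-3))³ = (-18/5*(-3))³ = (54/5)³ = 157464/125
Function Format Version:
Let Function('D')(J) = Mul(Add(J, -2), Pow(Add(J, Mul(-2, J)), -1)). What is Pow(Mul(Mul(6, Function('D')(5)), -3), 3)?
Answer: Rational(157464, 125) ≈ 1259.7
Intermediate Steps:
Function('D')(J) = Mul(-1, Pow(J, -1), Add(-2, J)) (Function('D')(J) = Mul(Add(-2, J), Pow(Mul(-1, J), -1)) = Mul(Add(-2, J), Mul(-1, Pow(J, -1))) = Mul(-1, Pow(J, -1), Add(-2, J)))
Pow(Mul(Mul(6, Function('D')(5)), -3), 3) = Pow(Mul(Mul(6, Mul(Pow(5, -1), Add(2, Mul(-1, 5)))), -3), 3) = Pow(Mul(Mul(6, Mul(Rational(1, 5), Add(2, -5))), -3), 3) = Pow(Mul(Mul(6, Mul(Rational(1, 5), -3)), -3), 3) = Pow(Mul(Mul(6, Rational(-3, 5)), -3), 3) = Pow(Mul(Rational(-18, 5), -3), 3) = Pow(Rational(54, 5), 3) = Rational(157464, 125)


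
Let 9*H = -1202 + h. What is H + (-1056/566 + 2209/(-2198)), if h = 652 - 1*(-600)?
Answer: 15030481/5598306 ≈ 2.6848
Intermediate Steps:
h = 1252 (h = 652 + 600 = 1252)
H = 50/9 (H = (-1202 + 1252)/9 = (1/9)*50 = 50/9 ≈ 5.5556)
H + (-1056/566 + 2209/(-2198)) = 50/9 + (-1056/566 + 2209/(-2198)) = 50/9 + (-1056*1/566 + 2209*(-1/2198)) = 50/9 + (-528/283 - 2209/2198) = 50/9 - 1785691/622034 = 15030481/5598306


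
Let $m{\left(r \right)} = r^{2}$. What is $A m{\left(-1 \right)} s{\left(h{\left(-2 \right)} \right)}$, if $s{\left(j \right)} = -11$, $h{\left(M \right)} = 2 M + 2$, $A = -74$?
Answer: $814$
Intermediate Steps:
$h{\left(M \right)} = 2 + 2 M$
$A m{\left(-1 \right)} s{\left(h{\left(-2 \right)} \right)} = - 74 \left(-1\right)^{2} \left(-11\right) = \left(-74\right) 1 \left(-11\right) = \left(-74\right) \left(-11\right) = 814$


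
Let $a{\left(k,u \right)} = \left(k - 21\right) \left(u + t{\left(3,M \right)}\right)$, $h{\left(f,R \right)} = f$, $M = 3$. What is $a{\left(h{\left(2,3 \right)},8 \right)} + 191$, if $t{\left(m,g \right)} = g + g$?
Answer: $-75$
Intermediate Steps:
$t{\left(m,g \right)} = 2 g$
$a{\left(k,u \right)} = \left(-21 + k\right) \left(6 + u\right)$ ($a{\left(k,u \right)} = \left(k - 21\right) \left(u + 2 \cdot 3\right) = \left(-21 + k\right) \left(u + 6\right) = \left(-21 + k\right) \left(6 + u\right)$)
$a{\left(h{\left(2,3 \right)},8 \right)} + 191 = \left(-126 - 168 + 6 \cdot 2 + 2 \cdot 8\right) + 191 = \left(-126 - 168 + 12 + 16\right) + 191 = -266 + 191 = -75$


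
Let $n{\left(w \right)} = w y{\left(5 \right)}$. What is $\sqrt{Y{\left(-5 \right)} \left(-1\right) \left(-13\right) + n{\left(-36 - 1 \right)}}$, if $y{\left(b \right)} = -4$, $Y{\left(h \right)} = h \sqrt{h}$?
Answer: $\sqrt{148 - 65 i \sqrt{5}} \approx 13.331 - 5.4513 i$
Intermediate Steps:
$Y{\left(h \right)} = h^{\frac{3}{2}}$
$n{\left(w \right)} = - 4 w$ ($n{\left(w \right)} = w \left(-4\right) = - 4 w$)
$\sqrt{Y{\left(-5 \right)} \left(-1\right) \left(-13\right) + n{\left(-36 - 1 \right)}} = \sqrt{\left(-5\right)^{\frac{3}{2}} \left(-1\right) \left(-13\right) - 4 \left(-36 - 1\right)} = \sqrt{- 5 i \sqrt{5} \left(-1\right) \left(-13\right) - -148} = \sqrt{5 i \sqrt{5} \left(-13\right) + 148} = \sqrt{- 65 i \sqrt{5} + 148} = \sqrt{148 - 65 i \sqrt{5}}$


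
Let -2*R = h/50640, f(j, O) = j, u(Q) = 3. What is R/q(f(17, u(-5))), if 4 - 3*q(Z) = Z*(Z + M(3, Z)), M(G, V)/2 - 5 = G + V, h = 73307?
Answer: 73307/38317600 ≈ 0.0019131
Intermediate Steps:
R = -73307/101280 (R = -73307/(2*50640) = -½*73307/50640 = -73307/101280 ≈ -0.72381)
M(G, V) = 10 + 2*G + 2*V (M(G, V) = 10 + 2*(G + V) = 10 + (2*G + 2*V) = 10 + 2*G + 2*V)
q(Z) = 4/3 - Z*(16 + 3*Z)/3 (q(Z) = 4/3 - Z*(Z + (10 + 2*3 + 2*Z))/3 = 4/3 - Z*(Z + (10 + 6 + 2*Z))/3 = 4/3 - Z*(Z + (16 + 2*Z))/3 = 4/3 - Z*(16 + 3*Z)/3)
R/q(f(17, u(-5))) = -73307/(101280*(4/3 - 1*17² - 16/3*17)) = -73307/(101280*(4/3 - 1*289 - 272/3)) = -73307/(101280*(4/3 - 289 - 272/3)) = -73307/(101280*(-1135/3)) = -73307/101280*(-3/1135) = 73307/38317600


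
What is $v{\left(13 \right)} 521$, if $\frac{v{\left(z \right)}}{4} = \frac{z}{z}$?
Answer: $2084$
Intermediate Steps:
$v{\left(z \right)} = 4$ ($v{\left(z \right)} = 4 \frac{z}{z} = 4 \cdot 1 = 4$)
$v{\left(13 \right)} 521 = 4 \cdot 521 = 2084$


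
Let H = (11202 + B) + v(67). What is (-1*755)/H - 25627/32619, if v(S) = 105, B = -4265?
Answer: -205092679/229702998 ≈ -0.89286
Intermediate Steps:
H = 7042 (H = (11202 - 4265) + 105 = 6937 + 105 = 7042)
(-1*755)/H - 25627/32619 = -1*755/7042 - 25627/32619 = -755*1/7042 - 25627*1/32619 = -755/7042 - 25627/32619 = -205092679/229702998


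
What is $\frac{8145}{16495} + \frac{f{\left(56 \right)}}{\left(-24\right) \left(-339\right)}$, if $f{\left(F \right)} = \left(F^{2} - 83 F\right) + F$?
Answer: $\frac{1056275}{3355083} \approx 0.31483$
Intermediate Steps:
$f{\left(F \right)} = F^{2} - 82 F$
$\frac{8145}{16495} + \frac{f{\left(56 \right)}}{\left(-24\right) \left(-339\right)} = \frac{8145}{16495} + \frac{56 \left(-82 + 56\right)}{\left(-24\right) \left(-339\right)} = 8145 \cdot \frac{1}{16495} + \frac{56 \left(-26\right)}{8136} = \frac{1629}{3299} - \frac{182}{1017} = \frac{1056275}{3355083}$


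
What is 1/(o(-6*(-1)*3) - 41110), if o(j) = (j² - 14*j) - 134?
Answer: -1/41172 ≈ -2.4288e-5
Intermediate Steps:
o(j) = -134 + j² - 14*j
1/(o(-6*(-1)*3) - 41110) = 1/((-134 + (-6*(-1)*3)² - 14*(-6*(-1))*3) - 41110) = 1/((-134 + (6*3)² - 84*3) - 41110) = 1/((-134 + 18² - 14*18) - 41110) = 1/((-134 + 324 - 252) - 41110) = 1/(-62 - 41110) = 1/(-41172) = -1/41172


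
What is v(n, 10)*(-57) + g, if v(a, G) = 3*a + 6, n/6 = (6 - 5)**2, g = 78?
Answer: -1290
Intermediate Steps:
n = 6 (n = 6*(6 - 5)**2 = 6*1**2 = 6*1 = 6)
v(a, G) = 6 + 3*a
v(n, 10)*(-57) + g = (6 + 3*6)*(-57) + 78 = (6 + 18)*(-57) + 78 = 24*(-57) + 78 = -1368 + 78 = -1290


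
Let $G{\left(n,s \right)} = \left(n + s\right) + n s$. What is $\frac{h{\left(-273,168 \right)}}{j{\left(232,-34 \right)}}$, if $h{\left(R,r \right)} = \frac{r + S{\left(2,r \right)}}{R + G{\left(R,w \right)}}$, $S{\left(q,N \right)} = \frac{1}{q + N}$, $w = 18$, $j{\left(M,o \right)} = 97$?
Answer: $- \frac{28561}{89738580} \approx -0.00031827$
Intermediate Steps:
$S{\left(q,N \right)} = \frac{1}{N + q}$
$G{\left(n,s \right)} = n + s + n s$
$h{\left(R,r \right)} = \frac{r + \frac{1}{2 + r}}{18 + 20 R}$ ($h{\left(R,r \right)} = \frac{r + \frac{1}{r + 2}}{R + \left(R + 18 + R 18\right)} = \frac{r + \frac{1}{2 + r}}{R + \left(R + 18 + 18 R\right)} = \frac{r + \frac{1}{2 + r}}{R + \left(18 + 19 R\right)} = \frac{r + \frac{1}{2 + r}}{18 + 20 R}$)
$\frac{h{\left(-273,168 \right)}}{j{\left(232,-34 \right)}} = \frac{\frac{1}{2} \frac{1}{2 + 168} \frac{1}{9 + 10 \left(-273\right)} \left(1 + 168 \left(2 + 168\right)\right)}{97} = \frac{1 + 168 \cdot 170}{2 \cdot 170 \left(9 - 2730\right)} \frac{1}{97} = \frac{1}{2} \cdot \frac{1}{170} \frac{1}{-2721} \left(1 + 28560\right) \frac{1}{97} = \frac{1}{2} \cdot \frac{1}{170} \left(- \frac{1}{2721}\right) 28561 \cdot \frac{1}{97} = \left(- \frac{28561}{925140}\right) \frac{1}{97} = - \frac{28561}{89738580}$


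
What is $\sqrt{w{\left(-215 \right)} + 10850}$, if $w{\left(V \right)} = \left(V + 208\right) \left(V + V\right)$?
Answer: $6 \sqrt{385} \approx 117.73$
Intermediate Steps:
$w{\left(V \right)} = 2 V \left(208 + V\right)$ ($w{\left(V \right)} = \left(208 + V\right) 2 V = 2 V \left(208 + V\right)$)
$\sqrt{w{\left(-215 \right)} + 10850} = \sqrt{2 \left(-215\right) \left(208 - 215\right) + 10850} = \sqrt{2 \left(-215\right) \left(-7\right) + 10850} = \sqrt{3010 + 10850} = \sqrt{13860} = 6 \sqrt{385}$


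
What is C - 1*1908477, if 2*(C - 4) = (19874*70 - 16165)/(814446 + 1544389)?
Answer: -1800708888579/943534 ≈ -1.9085e+6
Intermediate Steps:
C = 4049139/943534 (C = 4 + ((19874*70 - 16165)/(814446 + 1544389))/2 = 4 + ((1391180 - 16165)/2358835)/2 = 4 + (1375015*(1/2358835))/2 = 4 + (1/2)*(275003/471767) = 4 + 275003/943534 = 4049139/943534 ≈ 4.2915)
C - 1*1908477 = 4049139/943534 - 1*1908477 = 4049139/943534 - 1908477 = -1800708888579/943534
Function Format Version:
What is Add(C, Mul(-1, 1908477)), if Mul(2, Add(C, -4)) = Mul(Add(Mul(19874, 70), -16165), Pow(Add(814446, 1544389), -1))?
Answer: Rational(-1800708888579, 943534) ≈ -1.9085e+6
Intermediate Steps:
C = Rational(4049139, 943534) (C = Add(4, Mul(Rational(1, 2), Mul(Add(Mul(19874, 70), -16165), Pow(Add(814446, 1544389), -1)))) = Add(4, Mul(Rational(1, 2), Mul(Add(1391180, -16165), Pow(2358835, -1)))) = Add(4, Mul(Rational(1, 2), Mul(1375015, Rational(1, 2358835)))) = Add(4, Mul(Rational(1, 2), Rational(275003, 471767))) = Add(4, Rational(275003, 943534)) = Rational(4049139, 943534) ≈ 4.2915)
Add(C, Mul(-1, 1908477)) = Add(Rational(4049139, 943534), Mul(-1, 1908477)) = Add(Rational(4049139, 943534), -1908477) = Rational(-1800708888579, 943534)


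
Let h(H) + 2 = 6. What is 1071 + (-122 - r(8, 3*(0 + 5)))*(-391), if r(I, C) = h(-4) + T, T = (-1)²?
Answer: 50728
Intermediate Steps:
h(H) = 4 (h(H) = -2 + 6 = 4)
T = 1
r(I, C) = 5 (r(I, C) = 4 + 1 = 5)
1071 + (-122 - r(8, 3*(0 + 5)))*(-391) = 1071 + (-122 - 1*5)*(-391) = 1071 + (-122 - 5)*(-391) = 1071 - 127*(-391) = 1071 + 49657 = 50728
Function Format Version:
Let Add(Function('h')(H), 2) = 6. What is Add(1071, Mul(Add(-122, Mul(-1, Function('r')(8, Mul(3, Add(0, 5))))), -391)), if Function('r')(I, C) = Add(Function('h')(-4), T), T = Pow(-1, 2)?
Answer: 50728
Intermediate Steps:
Function('h')(H) = 4 (Function('h')(H) = Add(-2, 6) = 4)
T = 1
Function('r')(I, C) = 5 (Function('r')(I, C) = Add(4, 1) = 5)
Add(1071, Mul(Add(-122, Mul(-1, Function('r')(8, Mul(3, Add(0, 5))))), -391)) = Add(1071, Mul(Add(-122, Mul(-1, 5)), -391)) = Add(1071, Mul(Add(-122, -5), -391)) = Add(1071, Mul(-127, -391)) = Add(1071, 49657) = 50728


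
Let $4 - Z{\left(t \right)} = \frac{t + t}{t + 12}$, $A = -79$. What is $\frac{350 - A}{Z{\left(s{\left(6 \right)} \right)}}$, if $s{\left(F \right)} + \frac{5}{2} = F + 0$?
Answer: $\frac{1209}{10} \approx 120.9$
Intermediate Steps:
$s{\left(F \right)} = - \frac{5}{2} + F$ ($s{\left(F \right)} = - \frac{5}{2} + \left(F + 0\right) = - \frac{5}{2} + F$)
$Z{\left(t \right)} = 4 - \frac{2 t}{12 + t}$ ($Z{\left(t \right)} = 4 - \frac{t + t}{t + 12} = 4 - \frac{2 t}{12 + t}$)
$\frac{350 - A}{Z{\left(s{\left(6 \right)} \right)}} = \frac{350 - -79}{2 \frac{1}{12 + \left(- \frac{5}{2} + 6\right)} \left(24 + \left(- \frac{5}{2} + 6\right)\right)} = \frac{350 + 79}{2 \frac{1}{12 + \frac{7}{2}} \left(24 + \frac{7}{2}\right)} = \frac{429}{2 \frac{1}{\frac{31}{2}} \cdot \frac{55}{2}} = \frac{429}{2 \cdot \frac{2}{31} \cdot \frac{55}{2}} = \frac{429}{\frac{110}{31}} = 429 \cdot \frac{31}{110} = \frac{1209}{10}$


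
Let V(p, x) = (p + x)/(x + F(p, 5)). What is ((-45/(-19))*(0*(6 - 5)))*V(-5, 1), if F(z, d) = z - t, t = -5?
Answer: 0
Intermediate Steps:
F(z, d) = 5 + z (F(z, d) = z - 1*(-5) = z + 5 = 5 + z)
V(p, x) = (p + x)/(5 + p + x) (V(p, x) = (p + x)/(x + (5 + p)) = (p + x)/(5 + p + x))
((-45/(-19))*(0*(6 - 5)))*V(-5, 1) = ((-45/(-19))*(0*(6 - 5)))*((-5 + 1)/(5 - 5 + 1)) = ((-45*(-1/19))*(0*1))*(-4/1) = ((45/19)*0)*(1*(-4)) = 0*(-4) = 0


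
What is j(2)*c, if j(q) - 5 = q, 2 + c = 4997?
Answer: 34965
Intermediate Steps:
c = 4995 (c = -2 + 4997 = 4995)
j(q) = 5 + q
j(2)*c = (5 + 2)*4995 = 7*4995 = 34965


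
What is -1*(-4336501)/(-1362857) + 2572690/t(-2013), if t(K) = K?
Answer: -3514937951843/2743431141 ≈ -1281.2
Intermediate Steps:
-1*(-4336501)/(-1362857) + 2572690/t(-2013) = -1*(-4336501)/(-1362857) + 2572690/(-2013) = 4336501*(-1/1362857) + 2572690*(-1/2013) = -4336501/1362857 - 2572690/2013 = -3514937951843/2743431141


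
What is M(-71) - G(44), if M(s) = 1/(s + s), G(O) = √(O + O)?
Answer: -1/142 - 2*√22 ≈ -9.3879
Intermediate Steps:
G(O) = √2*√O (G(O) = √(2*O) = √2*√O)
M(s) = 1/(2*s)
M(-71) - G(44) = (½)/(-71) - √2*√44 = (½)*(-1/71) - √2*2*√11 = -1/142 - 2*√22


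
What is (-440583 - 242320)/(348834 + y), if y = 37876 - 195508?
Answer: -682903/191202 ≈ -3.5716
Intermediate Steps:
y = -157632
(-440583 - 242320)/(348834 + y) = (-440583 - 242320)/(348834 - 157632) = -682903/191202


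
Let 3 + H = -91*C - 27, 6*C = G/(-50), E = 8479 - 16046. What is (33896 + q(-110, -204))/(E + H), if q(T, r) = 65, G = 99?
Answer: -3396100/756697 ≈ -4.4881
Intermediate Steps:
E = -7567
C = -33/100 (C = (99/(-50))/6 = (99*(-1/50))/6 = (1/6)*(-99/50) = -33/100 ≈ -0.33000)
H = 3/100 (H = -3 + (-91*(-33/100) - 27) = -3 + (3003/100 - 27) = -3 + 303/100 = 3/100 ≈ 0.030000)
(33896 + q(-110, -204))/(E + H) = (33896 + 65)/(-7567 + 3/100) = 33961/(-756697/100) = 33961*(-100/756697) = -3396100/756697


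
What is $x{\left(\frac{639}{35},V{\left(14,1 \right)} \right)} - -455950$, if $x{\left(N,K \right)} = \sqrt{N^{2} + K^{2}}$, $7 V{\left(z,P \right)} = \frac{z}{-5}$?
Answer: $455950 + \frac{\sqrt{408517}}{35} \approx 4.5597 \cdot 10^{5}$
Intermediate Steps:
$V{\left(z,P \right)} = - \frac{z}{35}$ ($V{\left(z,P \right)} = \frac{z \frac{1}{-5}}{7} = \frac{z \left(- \frac{1}{5}\right)}{7} = \frac{\left(- \frac{1}{5}\right) z}{7} = - \frac{z}{35}$)
$x{\left(N,K \right)} = \sqrt{K^{2} + N^{2}}$
$x{\left(\frac{639}{35},V{\left(14,1 \right)} \right)} - -455950 = \sqrt{\left(\left(- \frac{1}{35}\right) 14\right)^{2} + \left(\frac{639}{35}\right)^{2}} - -455950 = \sqrt{\left(- \frac{2}{5}\right)^{2} + \left(639 \cdot \frac{1}{35}\right)^{2}} + 455950 = \sqrt{\frac{4}{25} + \left(\frac{639}{35}\right)^{2}} + 455950 = \sqrt{\frac{4}{25} + \frac{408321}{1225}} + 455950 = \sqrt{\frac{408517}{1225}} + 455950 = \frac{\sqrt{408517}}{35} + 455950 = 455950 + \frac{\sqrt{408517}}{35}$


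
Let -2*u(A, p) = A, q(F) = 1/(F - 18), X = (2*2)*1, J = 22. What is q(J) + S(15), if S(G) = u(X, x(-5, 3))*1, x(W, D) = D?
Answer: -7/4 ≈ -1.7500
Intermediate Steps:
X = 4 (X = 4*1 = 4)
q(F) = 1/(-18 + F)
u(A, p) = -A/2
S(G) = -2 (S(G) = -½*4*1 = -2*1 = -2)
q(J) + S(15) = 1/(-18 + 22) - 2 = 1/4 - 2 = ¼ - 2 = -7/4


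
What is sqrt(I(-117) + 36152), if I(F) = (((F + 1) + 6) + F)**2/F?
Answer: sqrt(54317315)/39 ≈ 188.98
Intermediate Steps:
I(F) = (7 + 2*F)**2/F (I(F) = (((1 + F) + 6) + F)**2/F = ((7 + F) + F)**2/F = (7 + 2*F)**2/F)
sqrt(I(-117) + 36152) = sqrt((7 + 2*(-117))**2/(-117) + 36152) = sqrt(-(7 - 234)**2/117 + 36152) = sqrt(-1/117*(-227)**2 + 36152) = sqrt(-1/117*51529 + 36152) = sqrt(-51529/117 + 36152) = sqrt(4178255/117) = sqrt(54317315)/39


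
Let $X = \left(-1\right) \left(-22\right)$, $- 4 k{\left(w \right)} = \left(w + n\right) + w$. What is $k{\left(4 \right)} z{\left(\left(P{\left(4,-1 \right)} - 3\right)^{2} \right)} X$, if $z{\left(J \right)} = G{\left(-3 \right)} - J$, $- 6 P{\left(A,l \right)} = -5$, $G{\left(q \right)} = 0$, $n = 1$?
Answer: $\frac{1859}{8} \approx 232.38$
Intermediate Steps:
$P{\left(A,l \right)} = \frac{5}{6}$ ($P{\left(A,l \right)} = \left(- \frac{1}{6}\right) \left(-5\right) = \frac{5}{6}$)
$k{\left(w \right)} = - \frac{1}{4} - \frac{w}{2}$ ($k{\left(w \right)} = - \frac{\left(w + 1\right) + w}{4} = - \frac{\left(1 + w\right) + w}{4} = - \frac{1 + 2 w}{4} = - \frac{1}{4} - \frac{w}{2}$)
$X = 22$
$z{\left(J \right)} = - J$ ($z{\left(J \right)} = 0 - J = - J$)
$k{\left(4 \right)} z{\left(\left(P{\left(4,-1 \right)} - 3\right)^{2} \right)} X = \left(- \frac{1}{4} - 2\right) \left(- \left(\frac{5}{6} - 3\right)^{2}\right) 22 = \left(- \frac{1}{4} - 2\right) \left(- \left(- \frac{13}{6}\right)^{2}\right) 22 = - \frac{9 \left(\left(-1\right) \frac{169}{36}\right)}{4} \cdot 22 = \left(- \frac{9}{4}\right) \left(- \frac{169}{36}\right) 22 = \frac{169}{16} \cdot 22 = \frac{1859}{8}$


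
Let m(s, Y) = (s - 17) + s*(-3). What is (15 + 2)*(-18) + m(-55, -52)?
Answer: -213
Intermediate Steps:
m(s, Y) = -17 - 2*s (m(s, Y) = (-17 + s) - 3*s = -17 - 2*s)
(15 + 2)*(-18) + m(-55, -52) = (15 + 2)*(-18) + (-17 - 2*(-55)) = 17*(-18) + (-17 + 110) = -306 + 93 = -213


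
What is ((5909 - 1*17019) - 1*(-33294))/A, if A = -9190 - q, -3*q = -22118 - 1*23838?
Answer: -33276/36763 ≈ -0.90515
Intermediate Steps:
q = 45956/3 (q = -(-22118 - 1*23838)/3 = -(-22118 - 23838)/3 = -⅓*(-45956) = 45956/3 ≈ 15319.)
A = -73526/3 (A = -9190 - 1*45956/3 = -9190 - 45956/3 = -73526/3 ≈ -24509.)
((5909 - 1*17019) - 1*(-33294))/A = ((5909 - 1*17019) - 1*(-33294))/(-73526/3) = ((5909 - 17019) + 33294)*(-3/73526) = (-11110 + 33294)*(-3/73526) = 22184*(-3/73526) = -33276/36763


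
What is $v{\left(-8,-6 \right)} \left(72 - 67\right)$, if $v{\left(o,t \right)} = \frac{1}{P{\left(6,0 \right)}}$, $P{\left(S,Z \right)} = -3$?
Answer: $- \frac{5}{3} \approx -1.6667$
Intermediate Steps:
$v{\left(o,t \right)} = - \frac{1}{3}$ ($v{\left(o,t \right)} = \frac{1}{-3} = - \frac{1}{3}$)
$v{\left(-8,-6 \right)} \left(72 - 67\right) = - \frac{72 - 67}{3} = \left(- \frac{1}{3}\right) 5 = - \frac{5}{3}$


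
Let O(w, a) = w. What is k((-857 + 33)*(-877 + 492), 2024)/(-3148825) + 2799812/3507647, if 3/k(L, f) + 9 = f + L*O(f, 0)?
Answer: 1886930711040413724853/2363975455419430441875 ≈ 0.79820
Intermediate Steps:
k(L, f) = 3/(-9 + f + L*f) (k(L, f) = 3/(-9 + (f + L*f)) = 3/(-9 + f + L*f))
k((-857 + 33)*(-877 + 492), 2024)/(-3148825) + 2799812/3507647 = (3/(-9 + 2024 + ((-857 + 33)*(-877 + 492))*2024))/(-3148825) + 2799812/3507647 = (3/(-9 + 2024 - 824*(-385)*2024))*(-1/3148825) + 2799812*(1/3507647) = (3/(-9 + 2024 + 317240*2024))*(-1/3148825) + 2799812/3507647 = (3/(-9 + 2024 + 642093760))*(-1/3148825) + 2799812/3507647 = (3/642095775)*(-1/3148825) + 2799812/3507647 = (3*(1/642095775))*(-1/3148825) + 2799812/3507647 = (1/214031925)*(-1/3148825) + 2799812/3507647 = -1/673949076238125 + 2799812/3507647 = 1886930711040413724853/2363975455419430441875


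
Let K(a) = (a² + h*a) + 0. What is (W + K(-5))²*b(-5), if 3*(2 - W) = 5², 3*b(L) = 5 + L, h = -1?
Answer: 0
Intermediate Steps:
b(L) = 5/3 + L/3 (b(L) = (5 + L)/3 = 5/3 + L/3)
K(a) = a² - a (K(a) = (a² - a) + 0 = a² - a)
W = -19/3 (W = 2 - ⅓*5² = 2 - ⅓*25 = 2 - 25/3 = -19/3 ≈ -6.3333)
(W + K(-5))²*b(-5) = (-19/3 - 5*(-1 - 5))²*(5/3 + (⅓)*(-5)) = (-19/3 - 5*(-6))²*(5/3 - 5/3) = (-19/3 + 30)²*0 = (71/3)²*0 = (5041/9)*0 = 0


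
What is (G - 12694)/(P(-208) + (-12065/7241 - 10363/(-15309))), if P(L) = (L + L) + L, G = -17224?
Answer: 1658242083771/34640802629 ≈ 47.870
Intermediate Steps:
P(L) = 3*L (P(L) = 2*L + L = 3*L)
(G - 12694)/(P(-208) + (-12065/7241 - 10363/(-15309))) = (-17224 - 12694)/(3*(-208) + (-12065/7241 - 10363/(-15309))) = -29918/(-624 + (-12065*1/7241 - 10363*(-1/15309))) = -29918/(-624 + (-12065/7241 + 10363/15309)) = -29918/(-624 - 109664602/110852469) = -29918/(-69281605258/110852469) = -29918*(-110852469/69281605258) = 1658242083771/34640802629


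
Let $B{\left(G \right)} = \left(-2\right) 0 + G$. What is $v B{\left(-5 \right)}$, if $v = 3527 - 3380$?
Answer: $-735$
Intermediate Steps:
$B{\left(G \right)} = G$ ($B{\left(G \right)} = 0 + G = G$)
$v = 147$ ($v = 3527 - 3380 = 147$)
$v B{\left(-5 \right)} = 147 \left(-5\right) = -735$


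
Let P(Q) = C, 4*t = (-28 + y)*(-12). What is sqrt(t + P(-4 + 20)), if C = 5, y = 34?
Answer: I*sqrt(13) ≈ 3.6056*I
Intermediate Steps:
t = -18 (t = ((-28 + 34)*(-12))/4 = (6*(-12))/4 = (1/4)*(-72) = -18)
P(Q) = 5
sqrt(t + P(-4 + 20)) = sqrt(-18 + 5) = sqrt(-13) = I*sqrt(13)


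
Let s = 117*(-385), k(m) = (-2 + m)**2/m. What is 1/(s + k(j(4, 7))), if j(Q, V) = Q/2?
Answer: -1/45045 ≈ -2.2200e-5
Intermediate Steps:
j(Q, V) = Q/2 (j(Q, V) = Q*(1/2) = Q/2)
k(m) = (-2 + m)**2/m
s = -45045
1/(s + k(j(4, 7))) = 1/(-45045 + (-2 + (1/2)*4)**2/(((1/2)*4))) = 1/(-45045 + (-2 + 2)**2/2) = 1/(-45045 + (1/2)*0**2) = 1/(-45045 + (1/2)*0) = 1/(-45045 + 0) = 1/(-45045) = -1/45045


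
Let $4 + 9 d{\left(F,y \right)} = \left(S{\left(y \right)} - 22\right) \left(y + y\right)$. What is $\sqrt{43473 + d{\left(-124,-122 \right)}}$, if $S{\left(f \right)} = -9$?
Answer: $\sqrt{44313} \approx 210.51$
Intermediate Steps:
$d{\left(F,y \right)} = - \frac{4}{9} - \frac{62 y}{9}$ ($d{\left(F,y \right)} = - \frac{4}{9} + \frac{\left(-9 - 22\right) \left(y + y\right)}{9} = - \frac{4}{9} + \frac{\left(-31\right) 2 y}{9} = - \frac{4}{9} + \frac{\left(-62\right) y}{9} = - \frac{4}{9} - \frac{62 y}{9}$)
$\sqrt{43473 + d{\left(-124,-122 \right)}} = \sqrt{43473 - -840} = \sqrt{43473 + \left(- \frac{4}{9} + \frac{7564}{9}\right)} = \sqrt{43473 + 840} = \sqrt{44313}$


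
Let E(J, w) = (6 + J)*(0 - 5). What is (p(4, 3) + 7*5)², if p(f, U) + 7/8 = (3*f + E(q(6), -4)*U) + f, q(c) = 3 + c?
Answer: 1957201/64 ≈ 30581.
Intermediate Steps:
E(J, w) = -30 - 5*J (E(J, w) = (6 + J)*(-5) = -30 - 5*J)
p(f, U) = -7/8 - 75*U + 4*f (p(f, U) = -7/8 + ((3*f + (-30 - 5*(3 + 6))*U) + f) = -7/8 + ((3*f + (-30 - 5*9)*U) + f) = -7/8 + ((3*f + (-30 - 45)*U) + f) = -7/8 + ((3*f - 75*U) + f) = -7/8 + ((-75*U + 3*f) + f) = -7/8 + (-75*U + 4*f) = -7/8 - 75*U + 4*f)
(p(4, 3) + 7*5)² = ((-7/8 - 75*3 + 4*4) + 7*5)² = ((-7/8 - 225 + 16) + 35)² = (-1679/8 + 35)² = (-1399/8)² = 1957201/64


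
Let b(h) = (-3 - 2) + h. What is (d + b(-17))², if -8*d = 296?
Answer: 3481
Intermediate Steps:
d = -37 (d = -⅛*296 = -37)
b(h) = -5 + h
(d + b(-17))² = (-37 + (-5 - 17))² = (-37 - 22)² = (-59)² = 3481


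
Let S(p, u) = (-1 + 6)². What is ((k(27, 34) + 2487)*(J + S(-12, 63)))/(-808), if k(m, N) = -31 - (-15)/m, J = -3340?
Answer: 24430445/2424 ≈ 10079.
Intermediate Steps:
S(p, u) = 25 (S(p, u) = 5² = 25)
k(m, N) = -31 + 15/m
((k(27, 34) + 2487)*(J + S(-12, 63)))/(-808) = (((-31 + 15/27) + 2487)*(-3340 + 25))/(-808) = (((-31 + 15*(1/27)) + 2487)*(-3315))*(-1/808) = (((-31 + 5/9) + 2487)*(-3315))*(-1/808) = ((-274/9 + 2487)*(-3315))*(-1/808) = ((22109/9)*(-3315))*(-1/808) = -24430445/3*(-1/808) = 24430445/2424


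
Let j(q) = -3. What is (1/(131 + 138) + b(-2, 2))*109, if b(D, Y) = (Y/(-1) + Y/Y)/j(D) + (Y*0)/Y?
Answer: 29648/807 ≈ 36.739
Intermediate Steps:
b(D, Y) = -⅓ + Y/3 (b(D, Y) = (Y/(-1) + Y/Y)/(-3) + (Y*0)/Y = (Y*(-1) + 1)*(-⅓) + 0/Y = (-Y + 1)*(-⅓) + 0 = (1 - Y)*(-⅓) + 0 = (-⅓ + Y/3) + 0 = -⅓ + Y/3)
(1/(131 + 138) + b(-2, 2))*109 = (1/(131 + 138) + (-⅓ + (⅓)*2))*109 = (1/269 + (-⅓ + ⅔))*109 = (1/269 + ⅓)*109 = (272/807)*109 = 29648/807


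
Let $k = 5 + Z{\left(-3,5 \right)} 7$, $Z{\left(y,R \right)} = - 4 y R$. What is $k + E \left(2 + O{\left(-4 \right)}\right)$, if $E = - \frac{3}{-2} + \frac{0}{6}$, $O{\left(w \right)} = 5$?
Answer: $\frac{871}{2} \approx 435.5$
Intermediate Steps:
$E = \frac{3}{2}$ ($E = \left(-3\right) \left(- \frac{1}{2}\right) + 0 \cdot \frac{1}{6} = \frac{3}{2} + 0 = \frac{3}{2} \approx 1.5$)
$Z{\left(y,R \right)} = - 4 R y$
$k = 425$ ($k = 5 + \left(-4\right) 5 \left(-3\right) 7 = 5 + 60 \cdot 7 = 5 + 420 = 425$)
$k + E \left(2 + O{\left(-4 \right)}\right) = 425 + \frac{3 \left(2 + 5\right)}{2} = 425 + \frac{3}{2} \cdot 7 = 425 + \frac{21}{2} = \frac{871}{2}$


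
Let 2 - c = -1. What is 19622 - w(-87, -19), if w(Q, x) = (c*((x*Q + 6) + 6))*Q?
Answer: 454187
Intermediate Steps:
c = 3 (c = 2 - 1*(-1) = 2 + 1 = 3)
w(Q, x) = Q*(36 + 3*Q*x) (w(Q, x) = (3*((x*Q + 6) + 6))*Q = (3*((Q*x + 6) + 6))*Q = (3*((6 + Q*x) + 6))*Q = (3*(12 + Q*x))*Q = (36 + 3*Q*x)*Q = Q*(36 + 3*Q*x))
19622 - w(-87, -19) = 19622 - 3*(-87)*(12 - 87*(-19)) = 19622 - 3*(-87)*(12 + 1653) = 19622 - 3*(-87)*1665 = 19622 - 1*(-434565) = 19622 + 434565 = 454187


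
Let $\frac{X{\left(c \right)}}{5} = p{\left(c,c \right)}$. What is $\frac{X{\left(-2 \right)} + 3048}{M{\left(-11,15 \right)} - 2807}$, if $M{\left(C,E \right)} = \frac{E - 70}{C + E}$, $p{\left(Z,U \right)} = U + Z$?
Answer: $- \frac{12112}{11283} \approx -1.0735$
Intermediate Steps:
$X{\left(c \right)} = 10 c$ ($X{\left(c \right)} = 5 \left(c + c\right) = 5 \cdot 2 c = 10 c$)
$M{\left(C,E \right)} = \frac{-70 + E}{C + E}$
$\frac{X{\left(-2 \right)} + 3048}{M{\left(-11,15 \right)} - 2807} = \frac{10 \left(-2\right) + 3048}{\frac{-70 + 15}{-11 + 15} - 2807} = \frac{-20 + 3048}{\frac{1}{4} \left(-55\right) - 2807} = \frac{3028}{\frac{1}{4} \left(-55\right) - 2807} = \frac{3028}{- \frac{55}{4} - 2807} = \frac{3028}{- \frac{11283}{4}} = 3028 \left(- \frac{4}{11283}\right) = - \frac{12112}{11283}$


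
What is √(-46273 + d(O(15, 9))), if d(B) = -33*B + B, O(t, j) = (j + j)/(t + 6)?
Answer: I*√2268721/7 ≈ 215.18*I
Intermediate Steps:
O(t, j) = 2*j/(6 + t) (O(t, j) = (2*j)/(6 + t) = 2*j/(6 + t))
d(B) = -32*B
√(-46273 + d(O(15, 9))) = √(-46273 - 64*9/(6 + 15)) = √(-46273 - 64*9/21) = √(-46273 - 32*6/7) = √(-46273 - 192/7) = √(-324103/7) = I*√2268721/7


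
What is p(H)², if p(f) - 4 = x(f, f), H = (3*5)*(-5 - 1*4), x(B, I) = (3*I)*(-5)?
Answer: 4116841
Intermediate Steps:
x(B, I) = -15*I
H = -135 (H = 15*(-5 - 4) = 15*(-9) = -135)
p(f) = 4 - 15*f
p(H)² = (4 - 15*(-135))² = (4 + 2025)² = 2029² = 4116841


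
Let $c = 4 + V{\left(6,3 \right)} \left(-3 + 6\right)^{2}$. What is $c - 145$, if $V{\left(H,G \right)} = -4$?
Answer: $-177$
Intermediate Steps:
$c = -32$ ($c = 4 - 4 \left(-3 + 6\right)^{2} = 4 - 4 \cdot 3^{2} = 4 - 36 = -32$)
$c - 145 = -32 - 145 = -177$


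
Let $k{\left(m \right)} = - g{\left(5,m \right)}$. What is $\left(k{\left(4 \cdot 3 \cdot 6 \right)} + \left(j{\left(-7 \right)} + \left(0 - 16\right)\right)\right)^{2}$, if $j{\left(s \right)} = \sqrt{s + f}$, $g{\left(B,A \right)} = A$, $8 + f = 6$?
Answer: $7735 - 528 i \approx 7735.0 - 528.0 i$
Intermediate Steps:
$f = -2$ ($f = -8 + 6 = -2$)
$j{\left(s \right)} = \sqrt{-2 + s}$ ($j{\left(s \right)} = \sqrt{s - 2} = \sqrt{-2 + s}$)
$k{\left(m \right)} = - m$
$\left(k{\left(4 \cdot 3 \cdot 6 \right)} + \left(j{\left(-7 \right)} + \left(0 - 16\right)\right)\right)^{2} = \left(- 4 \cdot 3 \cdot 6 + \left(\sqrt{-2 - 7} + \left(0 - 16\right)\right)\right)^{2} = \left(- 12 \cdot 6 + \left(\sqrt{-9} + \left(0 - 16\right)\right)\right)^{2} = \left(\left(-1\right) 72 - \left(16 - 3 i\right)\right)^{2} = \left(-72 - \left(16 - 3 i\right)\right)^{2} = \left(-88 + 3 i\right)^{2}$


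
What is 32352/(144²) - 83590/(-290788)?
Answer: 29012749/15702552 ≈ 1.8476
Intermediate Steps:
32352/(144²) - 83590/(-290788) = 32352/20736 - 83590*(-1/290788) = 32352*(1/20736) + 41795/145394 = 337/216 + 41795/145394 = 29012749/15702552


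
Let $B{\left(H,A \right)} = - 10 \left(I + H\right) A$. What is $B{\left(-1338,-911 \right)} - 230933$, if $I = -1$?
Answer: $-12429223$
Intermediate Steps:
$B{\left(H,A \right)} = A \left(10 - 10 H\right)$ ($B{\left(H,A \right)} = - 10 \left(-1 + H\right) A = \left(10 - 10 H\right) A = A \left(10 - 10 H\right)$)
$B{\left(-1338,-911 \right)} - 230933 = 10 \left(-911\right) \left(1 - -1338\right) - 230933 = 10 \left(-911\right) \left(1 + 1338\right) - 230933 = 10 \left(-911\right) 1339 - 230933 = -12198290 - 230933 = -12429223$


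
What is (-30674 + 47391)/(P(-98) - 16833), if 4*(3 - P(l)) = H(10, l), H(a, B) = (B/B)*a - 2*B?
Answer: -33434/33763 ≈ -0.99026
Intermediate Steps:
H(a, B) = a - 2*B (H(a, B) = 1*a - 2*B = a - 2*B)
P(l) = 1/2 + l/2 (P(l) = 3 - (10 - 2*l)/4 = 3 + (-5/2 + l/2) = 1/2 + l/2)
(-30674 + 47391)/(P(-98) - 16833) = (-30674 + 47391)/((1/2 + (1/2)*(-98)) - 16833) = 16717/((1/2 - 49) - 16833) = 16717/(-97/2 - 16833) = 16717/(-33763/2) = 16717*(-2/33763) = -33434/33763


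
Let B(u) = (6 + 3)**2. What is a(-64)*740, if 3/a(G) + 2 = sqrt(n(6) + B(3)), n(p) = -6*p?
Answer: 4440/41 + 6660*sqrt(5)/41 ≈ 471.52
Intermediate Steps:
B(u) = 81 (B(u) = 9**2 = 81)
a(G) = 3/(-2 + 3*sqrt(5)) (a(G) = 3/(-2 + sqrt(-6*6 + 81)) = 3/(-2 + sqrt(-36 + 81)) = 3/(-2 + sqrt(45)) = 3/(-2 + 3*sqrt(5)))
a(-64)*740 = (6/41 + 9*sqrt(5)/41)*740 = 4440/41 + 6660*sqrt(5)/41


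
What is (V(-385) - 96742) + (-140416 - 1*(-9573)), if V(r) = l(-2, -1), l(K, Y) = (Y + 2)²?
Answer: -227584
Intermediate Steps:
l(K, Y) = (2 + Y)²
V(r) = 1 (V(r) = (2 - 1)² = 1² = 1)
(V(-385) - 96742) + (-140416 - 1*(-9573)) = (1 - 96742) + (-140416 - 1*(-9573)) = -96741 + (-140416 + 9573) = -96741 - 130843 = -227584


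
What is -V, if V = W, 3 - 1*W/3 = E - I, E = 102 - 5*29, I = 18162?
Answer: -54624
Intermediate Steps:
E = -43 (E = 102 - 145 = -43)
W = 54624 (W = 9 - 3*(-43 - 1*18162) = 9 - 3*(-43 - 18162) = 9 - 3*(-18205) = 9 + 54615 = 54624)
V = 54624
-V = -1*54624 = -54624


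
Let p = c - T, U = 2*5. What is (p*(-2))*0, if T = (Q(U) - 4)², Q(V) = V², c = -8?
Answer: 0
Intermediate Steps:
U = 10
T = 9216 (T = (10² - 4)² = (100 - 4)² = 96² = 9216)
p = -9224 (p = -8 - 1*9216 = -8 - 9216 = -9224)
(p*(-2))*0 = -9224*(-2)*0 = 18448*0 = 0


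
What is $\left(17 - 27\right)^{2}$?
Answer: $100$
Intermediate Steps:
$\left(17 - 27\right)^{2} = \left(-10\right)^{2} = 100$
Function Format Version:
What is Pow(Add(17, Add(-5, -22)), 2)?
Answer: 100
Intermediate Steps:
Pow(Add(17, Add(-5, -22)), 2) = Pow(Add(17, -27), 2) = Pow(-10, 2) = 100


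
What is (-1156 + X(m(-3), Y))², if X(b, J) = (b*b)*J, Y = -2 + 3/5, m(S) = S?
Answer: 34140649/25 ≈ 1.3656e+6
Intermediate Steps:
Y = -7/5 (Y = -2 + 3*(⅕) = -2 + ⅗ = -7/5 ≈ -1.4000)
X(b, J) = J*b² (X(b, J) = b²*J = J*b²)
(-1156 + X(m(-3), Y))² = (-1156 - 7/5*(-3)²)² = (-1156 - 7/5*9)² = (-1156 - 63/5)² = (-5843/5)² = 34140649/25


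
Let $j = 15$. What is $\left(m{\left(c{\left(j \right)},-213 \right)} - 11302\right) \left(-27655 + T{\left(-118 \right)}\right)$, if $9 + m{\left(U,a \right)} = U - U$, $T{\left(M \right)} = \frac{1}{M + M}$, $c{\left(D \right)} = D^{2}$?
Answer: $\frac{73822157691}{236} \approx 3.1281 \cdot 10^{8}$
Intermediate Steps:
$T{\left(M \right)} = \frac{1}{2 M}$
$m{\left(U,a \right)} = -9$ ($m{\left(U,a \right)} = -9 + \left(U - U\right) = -9 + 0 = -9$)
$\left(m{\left(c{\left(j \right)},-213 \right)} - 11302\right) \left(-27655 + T{\left(-118 \right)}\right) = \left(-9 - 11302\right) \left(-27655 + \frac{1}{2 \left(-118\right)}\right) = - 11311 \left(-27655 + \frac{1}{2} \left(- \frac{1}{118}\right)\right) = - 11311 \left(-27655 - \frac{1}{236}\right) = \left(-11311\right) \left(- \frac{6526581}{236}\right) = \frac{73822157691}{236}$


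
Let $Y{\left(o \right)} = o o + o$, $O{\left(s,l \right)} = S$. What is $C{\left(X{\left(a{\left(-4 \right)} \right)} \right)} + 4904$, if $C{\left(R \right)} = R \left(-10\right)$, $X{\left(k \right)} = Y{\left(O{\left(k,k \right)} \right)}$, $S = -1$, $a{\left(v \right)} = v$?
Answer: $4904$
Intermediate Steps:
$O{\left(s,l \right)} = -1$
$Y{\left(o \right)} = o + o^{2}$ ($Y{\left(o \right)} = o^{2} + o = o + o^{2}$)
$X{\left(k \right)} = 0$ ($X{\left(k \right)} = - (1 - 1) = \left(-1\right) 0 = 0$)
$C{\left(R \right)} = - 10 R$
$C{\left(X{\left(a{\left(-4 \right)} \right)} \right)} + 4904 = \left(-10\right) 0 + 4904 = 0 + 4904 = 4904$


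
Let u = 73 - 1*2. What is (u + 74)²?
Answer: 21025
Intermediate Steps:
u = 71 (u = 73 - 2 = 71)
(u + 74)² = (71 + 74)² = 145² = 21025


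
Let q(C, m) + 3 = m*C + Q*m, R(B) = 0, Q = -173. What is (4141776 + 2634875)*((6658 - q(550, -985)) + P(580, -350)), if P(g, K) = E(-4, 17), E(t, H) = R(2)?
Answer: 2561614737906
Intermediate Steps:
E(t, H) = 0
P(g, K) = 0
q(C, m) = -3 - 173*m + C*m (q(C, m) = -3 + (m*C - 173*m) = -3 + (C*m - 173*m) = -3 + (-173*m + C*m) = -3 - 173*m + C*m)
(4141776 + 2634875)*((6658 - q(550, -985)) + P(580, -350)) = (4141776 + 2634875)*((6658 - (-3 - 173*(-985) + 550*(-985))) + 0) = 6776651*((6658 - (-3 + 170405 - 541750)) + 0) = 6776651*((6658 - 1*(-371348)) + 0) = 6776651*((6658 + 371348) + 0) = 6776651*(378006 + 0) = 6776651*378006 = 2561614737906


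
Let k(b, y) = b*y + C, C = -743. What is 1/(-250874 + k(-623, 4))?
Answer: -1/254109 ≈ -3.9353e-6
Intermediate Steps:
k(b, y) = -743 + b*y (k(b, y) = b*y - 743 = -743 + b*y)
1/(-250874 + k(-623, 4)) = 1/(-250874 + (-743 - 623*4)) = 1/(-250874 + (-743 - 2492)) = 1/(-250874 - 3235) = 1/(-254109) = -1/254109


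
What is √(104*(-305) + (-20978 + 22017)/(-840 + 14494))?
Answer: 9*I*√73007405494/13654 ≈ 178.1*I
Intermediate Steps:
√(104*(-305) + (-20978 + 22017)/(-840 + 14494)) = √(-31720 + 1039/13654) = √(-433103841/13654) = 9*I*√73007405494/13654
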